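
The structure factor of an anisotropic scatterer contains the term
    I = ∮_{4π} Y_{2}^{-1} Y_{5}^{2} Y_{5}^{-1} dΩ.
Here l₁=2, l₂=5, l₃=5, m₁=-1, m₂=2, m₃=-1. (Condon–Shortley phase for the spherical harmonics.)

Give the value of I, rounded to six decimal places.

Checks pass: Σm=0; 12 even; l₃=5∈[3,7].
(2·2+1)(2·5+1)(2·5+1) = 605
Δ: 2! 2! 8! / 13! → 1/38610
sum: t=0:+1/2880 t=1:−1/576 t=2:+1/2880 = -1/960
3j²(2 5 5; 0 0 0) = Δ·Π!·Σ² = 10/429  (sign +1)
sum: t=1:−1/2880 t=2:+1/1440 = 1/2880
3j²(2 5 5; -1 2 -1) = Δ·Π!·Σ² = 7/715  (sign +1)
combine: 4πI² = 605·10/429·7/715 = 70/507
take √, sign +1: I = 0.10481902

0.104819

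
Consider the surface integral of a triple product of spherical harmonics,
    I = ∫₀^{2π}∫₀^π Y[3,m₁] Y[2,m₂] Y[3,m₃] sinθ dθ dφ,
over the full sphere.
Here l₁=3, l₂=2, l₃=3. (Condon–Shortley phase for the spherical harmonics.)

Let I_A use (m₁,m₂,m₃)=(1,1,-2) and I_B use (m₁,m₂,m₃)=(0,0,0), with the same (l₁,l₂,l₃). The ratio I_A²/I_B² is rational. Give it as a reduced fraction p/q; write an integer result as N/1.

15/16

l's match ⇒ only the (l;m) 3-j factors differ between A and B.
A: triangle coeff Δ(3,2,3) = 1/3780; Σ_t [1,2]: t=1:−1/12 t=2:+1/48 = -1/16; (3j)²=1/28 [(3 2 3; 1 1 -2)], sign=+1
B: triangle coeff Δ(3,2,3) = 1/3780; Σ_t [0,2]: t=0:+1/24 t=1:−1/4 t=2:+1/24 = -1/6; (3j)²=4/105 [(3 2 3; 0 0 0)], sign=+1
I_A²/I_B² = (1/28)/(4/105) = 15/16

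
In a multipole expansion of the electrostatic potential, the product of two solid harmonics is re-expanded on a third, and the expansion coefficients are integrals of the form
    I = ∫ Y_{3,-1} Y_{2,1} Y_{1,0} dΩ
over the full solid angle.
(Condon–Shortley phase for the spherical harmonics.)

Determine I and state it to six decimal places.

-0.233597

Rules hold: Σm=0, L=6 even, 1≤1≤5.
N = 7·5·3 = 105
Δ = 4!·2!·0!/7! = 1/105
Racah Σ t=2..2: t=2:+1/4 = 1/4
⇒ 3j(3 2 1; 0 0 0)² = 3/35, sgn -1
Racah Σ t=3..3: t=3:−1/6 = -1/6
⇒ 3j(3 2 1; -1 1 0)² = 8/105, sgn +1
4πI² = N·(3j₀)²·(3jₘ)² = 24/35
I = -1·√(0.685714/4π) = -0.23359668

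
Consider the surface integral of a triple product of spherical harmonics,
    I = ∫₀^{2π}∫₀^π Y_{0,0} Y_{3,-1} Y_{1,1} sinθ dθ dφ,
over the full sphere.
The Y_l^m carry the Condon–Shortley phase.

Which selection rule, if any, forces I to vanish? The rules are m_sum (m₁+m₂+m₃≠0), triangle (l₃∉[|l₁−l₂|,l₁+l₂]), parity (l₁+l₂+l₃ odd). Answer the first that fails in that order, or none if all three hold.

azimuthal sum: 0 − 1 + 1 = 0  ✓
3 ≤ 1 ≤ 3 (triangle on l)  ✗
L = 0 + 3 + 1 = 4 (even)

triangle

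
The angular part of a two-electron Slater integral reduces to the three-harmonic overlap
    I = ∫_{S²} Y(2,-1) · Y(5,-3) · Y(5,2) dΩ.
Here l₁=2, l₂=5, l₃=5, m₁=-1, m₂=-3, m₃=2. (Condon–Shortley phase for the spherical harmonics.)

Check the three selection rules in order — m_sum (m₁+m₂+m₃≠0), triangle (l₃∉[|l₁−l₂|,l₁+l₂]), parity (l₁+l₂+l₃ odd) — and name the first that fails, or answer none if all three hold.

m_sum

m₁+m₂+m₃ = -1 − 3 + 2 = -2  ✗
triangle: |2−5|=3 ≤ l₃=5 ≤ 2+5=7
parity: l₁+l₂+l₃ = 12 is even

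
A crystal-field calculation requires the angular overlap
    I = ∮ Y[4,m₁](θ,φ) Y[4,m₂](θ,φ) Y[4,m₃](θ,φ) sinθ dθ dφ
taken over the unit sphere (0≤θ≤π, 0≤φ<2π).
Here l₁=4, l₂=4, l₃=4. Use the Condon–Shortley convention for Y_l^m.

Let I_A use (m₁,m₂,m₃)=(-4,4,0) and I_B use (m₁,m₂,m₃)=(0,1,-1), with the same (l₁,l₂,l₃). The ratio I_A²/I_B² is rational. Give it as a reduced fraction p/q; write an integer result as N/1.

196/81

l's match ⇒ only the (l;m) 3-j factors differ between A and B.
A: triangle coeff Δ(4,4,4) = 1/450450; Σ_t [4,4]: t=4:+1/13824 = 1/13824; (3j)²=14/1287 [(4 4 4; -4 4 0)], sign=+1
B: triangle coeff Δ(4,4,4) = 1/450450; Σ_t [1,4]: t=1:−1/864 t=2:+1/96 t=3:−1/144 t=4:+1/3456 = 1/384; (3j)²=9/2002 [(4 4 4; 0 1 -1)], sign=-1
I_A²/I_B² = (14/1287)/(9/2002) = 196/81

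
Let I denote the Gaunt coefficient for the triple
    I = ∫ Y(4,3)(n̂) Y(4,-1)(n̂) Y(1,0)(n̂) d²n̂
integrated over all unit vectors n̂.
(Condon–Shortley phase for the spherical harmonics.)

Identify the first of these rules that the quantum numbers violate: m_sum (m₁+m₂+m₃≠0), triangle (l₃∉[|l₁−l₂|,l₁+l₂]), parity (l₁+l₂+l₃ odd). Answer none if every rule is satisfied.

azimuthal sum: 3 − 1 + 0 = 2  ✗
0 ≤ 1 ≤ 8 (triangle on l)
L = 4 + 4 + 1 = 9 (odd)

m_sum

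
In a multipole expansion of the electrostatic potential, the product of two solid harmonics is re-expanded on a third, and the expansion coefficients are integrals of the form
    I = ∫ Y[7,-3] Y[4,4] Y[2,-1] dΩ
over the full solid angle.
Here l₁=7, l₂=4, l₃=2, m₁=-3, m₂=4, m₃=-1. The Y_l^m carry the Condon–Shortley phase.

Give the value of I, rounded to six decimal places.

0.000000

|7−4|≤2≤7+4 violated ⇒ I = 0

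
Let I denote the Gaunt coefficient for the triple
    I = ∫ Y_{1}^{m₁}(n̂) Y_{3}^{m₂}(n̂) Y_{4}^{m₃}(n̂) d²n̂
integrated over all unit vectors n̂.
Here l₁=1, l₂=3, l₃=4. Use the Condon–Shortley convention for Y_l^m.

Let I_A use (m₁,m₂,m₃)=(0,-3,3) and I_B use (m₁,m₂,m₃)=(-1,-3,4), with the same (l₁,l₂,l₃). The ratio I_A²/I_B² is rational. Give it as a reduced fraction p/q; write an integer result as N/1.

1/4

Shared (l₁,l₂,l₃)=(1,3,4): N and (l;000)² cancel in I_A²/I_B².
A: Δ = 0!·2!·6!/9! = 1/252; Racah Σ t=0..0: t=0:+1/720 = 1/720; ⇒ 3j(1 3 4; 0 -3 3)² = 1/36, sgn -1
B: Δ = 0!·2!·6!/9! = 1/252; Racah Σ t=0..0: t=0:+1/1440 = 1/1440; ⇒ 3j(1 3 4; -1 -3 4)² = 1/9, sgn +1
I_A²/I_B² = (1/36)/(1/9) = 1/4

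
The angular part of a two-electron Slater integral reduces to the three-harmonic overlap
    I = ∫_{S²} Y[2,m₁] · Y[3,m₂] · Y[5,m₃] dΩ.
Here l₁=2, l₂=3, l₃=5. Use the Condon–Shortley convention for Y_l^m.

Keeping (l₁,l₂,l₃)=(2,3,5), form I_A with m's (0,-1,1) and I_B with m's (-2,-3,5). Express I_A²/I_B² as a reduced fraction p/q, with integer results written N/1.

3/7

l's match ⇒ only the (l;m) 3-j factors differ between A and B.
A: triangle coeff Δ(2,3,5) = 1/2310; Σ_t [0,0]: t=0:+1/192 = 1/192; (3j)²=3/77 [(2 3 5; 0 -1 1)], sign=+1
B: triangle coeff Δ(2,3,5) = 1/2310; Σ_t [0,0]: t=0:+1/17280 = 1/17280; (3j)²=1/11 [(2 3 5; -2 -3 5)], sign=+1
I_A²/I_B² = (3/77)/(1/11) = 3/7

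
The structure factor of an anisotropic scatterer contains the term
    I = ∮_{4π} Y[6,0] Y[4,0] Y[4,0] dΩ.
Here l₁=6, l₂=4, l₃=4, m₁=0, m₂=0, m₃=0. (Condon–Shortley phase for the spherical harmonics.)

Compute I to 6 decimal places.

0.142253

Rules hold: Σm=0, L=14 even, 2≤4≤10.
N = 13·9·9 = 1053
Δ = 6!·6!·2!/15! = 1/1261260
Racah Σ t=2..4: t=2:+1/4608 t=3:−1/1296 t=4:+1/4608 = -7/20736
⇒ 3j(6 4 4; 0 0 0)² = 20/1287, sgn -1
(m-triple is (0,0,0) — same symbol as above.)
4πI² = N·(3j₀)²·(3jₘ)² = 400/1573
I = +1·√(0.254291/4π) = 0.14225276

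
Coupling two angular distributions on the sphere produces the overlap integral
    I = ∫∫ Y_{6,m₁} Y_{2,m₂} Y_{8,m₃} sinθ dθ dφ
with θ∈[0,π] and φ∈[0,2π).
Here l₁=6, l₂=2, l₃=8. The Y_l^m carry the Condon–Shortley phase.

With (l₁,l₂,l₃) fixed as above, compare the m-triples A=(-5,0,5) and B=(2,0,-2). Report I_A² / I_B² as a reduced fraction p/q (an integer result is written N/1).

26/75

Shared (l₁,l₂,l₃)=(6,2,8): N and (l;000)² cancel in I_A²/I_B².
A: Δ = 0!·12!·4!/17! = 1/30940; Racah Σ t=0..0: t=0:+1/159667200 = 1/159667200; ⇒ 3j(6 2 8; -5 0 5)² = 9/1190, sgn -1
B: Δ = 0!·12!·4!/17! = 1/30940; Racah Σ t=0..0: t=0:+1/3870720 = 1/3870720; ⇒ 3j(6 2 8; 2 0 -2)² = 135/6188, sgn +1
I_A²/I_B² = (9/1190)/(135/6188) = 26/75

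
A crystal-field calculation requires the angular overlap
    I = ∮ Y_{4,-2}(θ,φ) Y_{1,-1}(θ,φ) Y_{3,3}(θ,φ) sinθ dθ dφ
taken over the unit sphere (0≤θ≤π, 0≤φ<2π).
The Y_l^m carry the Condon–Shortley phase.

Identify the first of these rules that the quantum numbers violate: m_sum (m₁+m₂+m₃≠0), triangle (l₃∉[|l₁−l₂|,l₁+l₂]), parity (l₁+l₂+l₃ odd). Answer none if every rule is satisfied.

none

m₁+m₂+m₃ = -2 − 1 + 3 = 0  ✓
triangle: |4−1|=3 ≤ l₃=3 ≤ 4+1=5  ✓
parity: l₁+l₂+l₃ = 8 is even  ✓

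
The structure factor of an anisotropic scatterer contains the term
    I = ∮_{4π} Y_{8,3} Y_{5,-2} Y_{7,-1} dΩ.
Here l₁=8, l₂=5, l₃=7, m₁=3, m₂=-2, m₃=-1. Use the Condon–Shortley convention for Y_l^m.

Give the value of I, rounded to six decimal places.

Checks pass: Σm=0; 20 even; l₃=7∈[3,13].
(2·8+1)(2·5+1)(2·7+1) = 2805
Δ: 6! 10! 4! / 21! → 1/814773960
sum: t=1:−1/87091200 t=2:+1/4976640 t=3:−1/2073600 t=4:+1/4976640 t=5:−1/87091200 = -1/9676800
3j²(8 5 7; 0 0 0) = Δ·Π!·Σ² = 360/46189  (sign +1)
sum: t=0:+1/62208000 t=1:−1/8294400 t=2:+1/8709120 t=3:−1/69672960 = -1/248832000
3j²(8 5 7; 3 -2 -1) = Δ·Π!·Σ² = 7/83980  (sign -1)
combine: 4πI² = 2805·360/46189·7/83980 = 1890/1037153
take √, sign -1: I = -0.01204216

-0.012042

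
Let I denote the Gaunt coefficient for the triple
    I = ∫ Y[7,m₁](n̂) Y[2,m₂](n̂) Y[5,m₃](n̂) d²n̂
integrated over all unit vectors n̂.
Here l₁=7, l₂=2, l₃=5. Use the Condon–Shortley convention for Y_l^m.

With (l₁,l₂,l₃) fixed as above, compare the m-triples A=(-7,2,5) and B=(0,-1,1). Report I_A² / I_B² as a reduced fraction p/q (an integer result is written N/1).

143/35

l's match ⇒ only the (l;m) 3-j factors differ between A and B.
A: triangle coeff Δ(7,2,5) = 1/15015; Σ_t [4,4]: t=4:+1/87091200 = 1/87091200; (3j)²=1/15 [(7 2 5; -7 2 5)], sign=+1
B: triangle coeff Δ(7,2,5) = 1/15015; Σ_t [1,1]: t=1:−1/103680 = -1/103680; (3j)²=7/429 [(7 2 5; 0 -1 1)], sign=-1
I_A²/I_B² = (1/15)/(7/429) = 143/35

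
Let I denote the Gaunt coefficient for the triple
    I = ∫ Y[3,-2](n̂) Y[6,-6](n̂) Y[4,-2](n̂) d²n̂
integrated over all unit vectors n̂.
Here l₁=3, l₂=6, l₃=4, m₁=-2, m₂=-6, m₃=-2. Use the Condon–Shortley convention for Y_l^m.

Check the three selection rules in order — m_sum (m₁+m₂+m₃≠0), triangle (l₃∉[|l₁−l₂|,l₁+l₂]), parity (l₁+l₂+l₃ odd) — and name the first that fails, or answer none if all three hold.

azimuthal sum: -2 − 6 − 2 = -10  ✗
3 ≤ 4 ≤ 9 (triangle on l)
L = 3 + 6 + 4 = 13 (odd)

m_sum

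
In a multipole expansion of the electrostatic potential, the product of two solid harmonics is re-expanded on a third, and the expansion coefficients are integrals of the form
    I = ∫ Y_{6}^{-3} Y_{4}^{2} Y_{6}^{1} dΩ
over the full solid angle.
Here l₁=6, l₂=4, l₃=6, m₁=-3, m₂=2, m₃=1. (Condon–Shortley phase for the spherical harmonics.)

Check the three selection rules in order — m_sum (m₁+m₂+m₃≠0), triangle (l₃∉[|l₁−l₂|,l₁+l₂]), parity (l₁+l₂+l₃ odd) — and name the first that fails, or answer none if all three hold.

m₁+m₂+m₃ = -3 + 2 + 1 = 0  ✓
triangle: |6−4|=2 ≤ l₃=6 ≤ 6+4=10  ✓
parity: l₁+l₂+l₃ = 16 is even  ✓

none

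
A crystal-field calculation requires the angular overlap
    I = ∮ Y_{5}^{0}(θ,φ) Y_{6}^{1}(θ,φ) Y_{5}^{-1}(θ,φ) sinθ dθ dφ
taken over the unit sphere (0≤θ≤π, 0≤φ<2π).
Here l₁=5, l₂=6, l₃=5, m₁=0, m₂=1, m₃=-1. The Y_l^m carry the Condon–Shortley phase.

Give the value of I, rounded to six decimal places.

-0.072607

Checks pass: Σm=0; 16 even; l₃=5∈[1,11].
(2·5+1)(2·6+1)(2·5+1) = 1573
Δ: 6! 4! 6! / 17! → 1/28588560
sum: t=1:−1/345600 t=2:+1/13824 t=3:−1/5184 t=4:+1/13824 t=5:−1/345600 = -7/129600
3j²(5 6 5; 0 0 0) = Δ·Π!·Σ² = 80/7293  (sign +1)
sum: t=1:−1/2073600 t=2:+1/34560 t=3:−1/6912 t=4:+1/10368 t=5:−1/138240 = -7/259200
3j²(5 6 5; 0 1 -1) = Δ·Π!·Σ² = 28/7293  (sign -1)
combine: 4πI² = 1573·80/7293·28/7293 = 2240/33813
take √, sign -1: I = -0.07260679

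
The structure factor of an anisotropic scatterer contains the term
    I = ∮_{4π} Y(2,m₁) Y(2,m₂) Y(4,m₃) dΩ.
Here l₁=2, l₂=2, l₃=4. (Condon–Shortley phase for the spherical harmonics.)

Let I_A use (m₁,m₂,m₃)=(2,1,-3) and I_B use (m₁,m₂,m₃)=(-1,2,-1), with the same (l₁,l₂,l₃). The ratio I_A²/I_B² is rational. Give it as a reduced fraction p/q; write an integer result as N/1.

7/1

Same 2,2,4: normalisation and zero-m 3j drop out of the ratio.
A: Δ: 0! 4! 4! / 9! → 1/630; sum: t=0:+1/144 = 1/144; 3j²(2 2 4; 2 1 -3) = Δ·Π!·Σ² = 1/18  (sign -1)
B: Δ: 0! 4! 4! / 9! → 1/630; sum: t=0:+1/144 = 1/144; 3j²(2 2 4; -1 2 -1) = Δ·Π!·Σ² = 1/126  (sign -1)
I_A²/I_B² = (1/18)/(1/126) = 7/1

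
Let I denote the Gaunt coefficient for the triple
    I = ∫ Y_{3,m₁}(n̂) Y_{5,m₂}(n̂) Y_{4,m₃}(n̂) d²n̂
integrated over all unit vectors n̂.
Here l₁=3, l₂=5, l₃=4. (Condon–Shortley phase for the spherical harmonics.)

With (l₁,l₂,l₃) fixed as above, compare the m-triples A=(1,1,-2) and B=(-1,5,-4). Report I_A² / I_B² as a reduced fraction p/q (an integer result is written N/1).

Same 3,5,4: normalisation and zero-m 3j drop out of the ratio.
A: Δ: 4! 2! 6! / 13! → 1/180180; sum: t=0:+1/34560 t=1:−1/720 t=2:+1/384 = 43/34560; 3j²(3 5 4; 1 1 -2) = Δ·Π!·Σ² = 1849/180180  (sign +1)
B: Δ: 4! 2! 6! / 13! → 1/180180; sum: t=4:+1/34560 = 1/34560; 3j²(3 5 4; -1 5 -4) = Δ·Π!·Σ² = 14/429  (sign +1)
I_A²/I_B² = (1849/180180)/(14/429) = 1849/5880

1849/5880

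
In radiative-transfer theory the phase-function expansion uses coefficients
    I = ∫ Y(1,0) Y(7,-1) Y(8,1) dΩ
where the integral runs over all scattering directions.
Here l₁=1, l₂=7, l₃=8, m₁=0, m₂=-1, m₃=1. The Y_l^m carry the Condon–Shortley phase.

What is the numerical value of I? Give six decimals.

Rules hold: Σm=0, L=16 even, 6≤8≤8.
N = 3·15·17 = 765
Δ = 0!·2!·14!/17! = 1/2040
Racah Σ t=0..0: t=0:+1/25401600 = 1/25401600
⇒ 3j(1 7 8; 0 0 0)² = 8/255, sgn +1
Racah Σ t=0..0: t=0:+1/29030400 = 1/29030400
⇒ 3j(1 7 8; 0 -1 1)² = 21/680, sgn -1
4πI² = N·(3j₀)²·(3jₘ)² = 63/85
I = -1·√(0.741176/4π) = -0.24285994

-0.242860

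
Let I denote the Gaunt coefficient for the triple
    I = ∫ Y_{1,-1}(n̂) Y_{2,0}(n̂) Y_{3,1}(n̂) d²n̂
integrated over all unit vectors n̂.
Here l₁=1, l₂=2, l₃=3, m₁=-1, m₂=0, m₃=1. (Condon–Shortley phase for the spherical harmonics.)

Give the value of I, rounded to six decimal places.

-0.202301

Rules hold: Σm=0, L=6 even, 1≤3≤3.
N = 3·5·7 = 105
Δ = 0!·2!·4!/7! = 1/105
Racah Σ t=0..0: t=0:+1/4 = 1/4
⇒ 3j(1 2 3; 0 0 0)² = 3/35, sgn -1
Racah Σ t=0..0: t=0:+1/8 = 1/8
⇒ 3j(1 2 3; -1 0 1)² = 2/35, sgn +1
4πI² = N·(3j₀)²·(3jₘ)² = 18/35
I = -1·√(0.514286/4π) = -0.20230066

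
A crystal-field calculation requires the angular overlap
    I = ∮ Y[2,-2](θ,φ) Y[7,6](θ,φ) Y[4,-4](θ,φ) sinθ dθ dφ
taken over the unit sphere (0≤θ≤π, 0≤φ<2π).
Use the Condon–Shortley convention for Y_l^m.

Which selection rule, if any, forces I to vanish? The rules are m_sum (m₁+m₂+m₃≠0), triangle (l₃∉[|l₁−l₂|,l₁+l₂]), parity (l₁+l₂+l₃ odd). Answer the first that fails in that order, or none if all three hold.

triangle

azimuthal sum: -2 + 6 − 4 = 0  ✓
5 ≤ 4 ≤ 9 (triangle on l)  ✗
L = 2 + 7 + 4 = 13 (odd)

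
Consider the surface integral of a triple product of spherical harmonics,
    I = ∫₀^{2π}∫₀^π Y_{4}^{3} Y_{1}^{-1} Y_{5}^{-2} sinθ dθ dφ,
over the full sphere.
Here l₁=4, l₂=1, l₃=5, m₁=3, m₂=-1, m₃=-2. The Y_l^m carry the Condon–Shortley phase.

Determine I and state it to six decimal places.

Checks pass: Σm=0; 10 even; l₃=5∈[3,5].
(2·4+1)(2·1+1)(2·5+1) = 297
Δ: 0! 8! 2! / 11! → 1/495
sum: t=0:+1/576 = 1/576
3j²(4 1 5; 0 0 0) = Δ·Π!·Σ² = 5/99  (sign -1)
sum: t=0:+1/10080 = 1/10080
3j²(4 1 5; 3 -1 -2) = Δ·Π!·Σ² = 1/165  (sign -1)
combine: 4πI² = 297·5/99·1/165 = 1/11
take √, sign +1: I = 0.08505478

0.085055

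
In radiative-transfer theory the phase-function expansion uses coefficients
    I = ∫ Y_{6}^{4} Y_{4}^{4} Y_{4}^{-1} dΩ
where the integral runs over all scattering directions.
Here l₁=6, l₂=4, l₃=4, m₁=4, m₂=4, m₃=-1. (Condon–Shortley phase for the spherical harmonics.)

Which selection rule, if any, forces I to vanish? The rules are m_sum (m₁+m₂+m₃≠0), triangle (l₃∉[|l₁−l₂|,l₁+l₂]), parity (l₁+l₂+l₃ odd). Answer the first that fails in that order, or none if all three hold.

m₁+m₂+m₃ = 4 + 4 − 1 = 7  ✗
triangle: |6−4|=2 ≤ l₃=4 ≤ 6+4=10
parity: l₁+l₂+l₃ = 14 is even

m_sum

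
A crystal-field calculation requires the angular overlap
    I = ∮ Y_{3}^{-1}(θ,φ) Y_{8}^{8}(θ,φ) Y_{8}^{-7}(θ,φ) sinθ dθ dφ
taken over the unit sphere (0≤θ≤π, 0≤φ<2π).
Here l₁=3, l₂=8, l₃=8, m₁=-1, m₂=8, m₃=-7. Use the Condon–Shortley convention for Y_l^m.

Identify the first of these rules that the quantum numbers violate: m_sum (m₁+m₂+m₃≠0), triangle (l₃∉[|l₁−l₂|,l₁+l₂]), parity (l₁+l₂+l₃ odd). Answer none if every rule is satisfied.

m₁+m₂+m₃ = -1 + 8 − 7 = 0  ✓
triangle: |3−8|=5 ≤ l₃=8 ≤ 3+8=11  ✓
parity: l₁+l₂+l₃ = 19 is odd  ✗

parity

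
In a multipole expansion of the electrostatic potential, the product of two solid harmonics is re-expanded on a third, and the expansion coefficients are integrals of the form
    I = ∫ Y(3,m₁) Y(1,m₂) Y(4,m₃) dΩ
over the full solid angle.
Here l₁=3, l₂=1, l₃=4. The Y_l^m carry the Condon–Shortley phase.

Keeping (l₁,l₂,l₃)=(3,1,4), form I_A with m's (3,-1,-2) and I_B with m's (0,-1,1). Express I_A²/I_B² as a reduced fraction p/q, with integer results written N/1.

Same 3,1,4: normalisation and zero-m 3j drop out of the ratio.
A: Δ: 0! 6! 2! / 9! → 1/252; sum: t=0:+1/1440 = 1/1440; 3j²(3 1 4; 3 -1 -2) = Δ·Π!·Σ² = 1/252  (sign +1)
B: Δ: 0! 6! 2! / 9! → 1/252; sum: t=0:+1/72 = 1/72; 3j²(3 1 4; 0 -1 1) = Δ·Π!·Σ² = 5/126  (sign -1)
I_A²/I_B² = (1/252)/(5/126) = 1/10

1/10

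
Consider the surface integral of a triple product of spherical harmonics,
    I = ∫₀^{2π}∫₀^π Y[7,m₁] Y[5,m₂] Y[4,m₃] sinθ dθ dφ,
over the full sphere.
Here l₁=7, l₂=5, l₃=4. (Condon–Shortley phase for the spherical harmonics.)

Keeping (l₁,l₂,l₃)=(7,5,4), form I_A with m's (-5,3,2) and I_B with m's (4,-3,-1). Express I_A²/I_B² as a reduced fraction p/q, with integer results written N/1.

2809/338

Same 7,5,4: normalisation and zero-m 3j drop out of the ratio.
A: Δ: 8! 6! 2! / 17! → 1/6126120; sum: t=6:+1/2073600 t=7:−1/604800 t=8:+1/3870720 = -53/58060800; 3j²(7 5 4; -5 3 2) = Δ·Π!·Σ² = 2809/185640  (sign -1)
B: Δ: 8! 6! 2! / 17! → 1/6126120; sum: t=0:+1/2903040 t=1:−1/241920 t=2:+1/345600 = -13/14515200; 3j²(7 5 4; 4 -3 -1) = Δ·Π!·Σ² = 13/7140  (sign +1)
I_A²/I_B² = (2809/185640)/(13/7140) = 2809/338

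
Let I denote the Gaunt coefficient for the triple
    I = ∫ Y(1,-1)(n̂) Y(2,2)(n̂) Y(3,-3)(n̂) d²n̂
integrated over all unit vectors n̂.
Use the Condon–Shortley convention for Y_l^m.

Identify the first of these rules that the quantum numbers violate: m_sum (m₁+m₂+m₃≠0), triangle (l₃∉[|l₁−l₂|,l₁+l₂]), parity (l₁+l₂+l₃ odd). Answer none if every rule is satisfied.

m₁+m₂+m₃ = -1 + 2 − 3 = -2  ✗
triangle: |1−2|=1 ≤ l₃=3 ≤ 1+2=3
parity: l₁+l₂+l₃ = 6 is even

m_sum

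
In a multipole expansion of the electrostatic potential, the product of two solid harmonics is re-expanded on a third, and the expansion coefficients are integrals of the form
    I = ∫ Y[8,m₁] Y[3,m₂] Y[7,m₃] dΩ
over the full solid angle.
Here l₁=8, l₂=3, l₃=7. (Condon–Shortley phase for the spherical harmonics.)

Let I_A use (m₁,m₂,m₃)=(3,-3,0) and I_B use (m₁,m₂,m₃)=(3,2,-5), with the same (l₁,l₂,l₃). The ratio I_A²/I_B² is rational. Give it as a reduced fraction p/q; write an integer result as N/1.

693/400

Shared (l₁,l₂,l₃)=(8,3,7): N and (l;000)² cancel in I_A²/I_B².
A: Δ = 4!·12!·2!/19! = 1/5290740; Racah Σ t=0..0: t=0:+1/29030400 = 1/29030400; ⇒ 3j(8 3 7; 3 -3 0)² = 165/8398, sgn -1
B: Δ = 4!·12!·2!/19! = 1/5290740; Racah Σ t=3..4: t=3:−1/87091200 t=4:+1/958003200 = -1/95800320; ⇒ 3j(8 3 7; 3 2 -5)² = 1000/88179, sgn -1
I_A²/I_B² = (165/8398)/(1000/88179) = 693/400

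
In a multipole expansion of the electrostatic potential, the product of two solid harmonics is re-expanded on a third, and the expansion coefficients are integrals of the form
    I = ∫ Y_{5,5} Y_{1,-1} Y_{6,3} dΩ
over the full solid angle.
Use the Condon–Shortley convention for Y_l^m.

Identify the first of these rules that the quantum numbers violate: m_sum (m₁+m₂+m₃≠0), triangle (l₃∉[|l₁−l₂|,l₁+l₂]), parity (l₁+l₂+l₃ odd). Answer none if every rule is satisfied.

m_sum

m₁+m₂+m₃ = 5 − 1 + 3 = 7  ✗
triangle: |5−1|=4 ≤ l₃=6 ≤ 5+1=6
parity: l₁+l₂+l₃ = 12 is even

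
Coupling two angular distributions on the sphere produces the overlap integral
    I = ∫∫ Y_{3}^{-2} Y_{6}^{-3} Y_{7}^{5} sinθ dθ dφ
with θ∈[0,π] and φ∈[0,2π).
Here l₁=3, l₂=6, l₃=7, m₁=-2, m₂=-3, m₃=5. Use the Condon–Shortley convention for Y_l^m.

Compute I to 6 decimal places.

m-sum 0 ✓  L=16 even ✓  3≤7≤9 ✓
Π(2lᵢ+1) = 7×13×15 = 1365
triangle coeff Δ(3,6,7) = 1/2042040
Σ_t [0,2]: t=0:+1/207360 t=1:−1/57600 t=2:+1/207360 = -1/129600
(3j)²=168/12155 [(3 6 7; 0 0 0)], sign=+1
Σ_t [1,2]: t=1:−1/1935360 t=2:+1/4354560 = -1/3483648
(3j)²=125/12376 [(3 6 7; -2 -3 5)], sign=-1
⇒ 4πI² = 7875/41327
I = (-1)√(7875/41327/(4π)) = -0.12314121

-0.123141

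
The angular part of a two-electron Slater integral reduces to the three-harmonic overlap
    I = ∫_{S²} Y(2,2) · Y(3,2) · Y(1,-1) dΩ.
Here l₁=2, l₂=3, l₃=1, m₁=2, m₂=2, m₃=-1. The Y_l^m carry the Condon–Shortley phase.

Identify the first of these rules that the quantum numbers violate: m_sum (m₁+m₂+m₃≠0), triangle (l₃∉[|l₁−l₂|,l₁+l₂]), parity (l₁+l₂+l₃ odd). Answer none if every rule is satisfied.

Σmᵢ = 3  ✗
l₃∈[|l₁−l₂|,l₁+l₂]=[1,5], have l₃=1
Σlᵢ = 6 ⇒ even

m_sum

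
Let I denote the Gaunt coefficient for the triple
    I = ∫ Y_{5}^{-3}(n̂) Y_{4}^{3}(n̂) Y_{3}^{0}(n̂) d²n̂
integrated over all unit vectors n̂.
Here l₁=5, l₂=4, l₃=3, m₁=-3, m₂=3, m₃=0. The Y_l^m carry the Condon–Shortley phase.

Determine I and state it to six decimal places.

m-sum 0 ✓  L=12 even ✓  1≤3≤9 ✓
Π(2lᵢ+1) = 11×9×7 = 693
triangle coeff Δ(5,4,3) = 1/180180
Σ_t [2,4]: t=2:+1/576 t=3:−1/144 t=4:+1/576 = -1/288
(3j)²=20/1001 [(5 4 3; 0 0 0)], sign=+1
Σ_t [5,6]: t=5:−1/1440 t=6:+1/2880 = -1/2880
(3j)²=7/715 [(5 4 3; -3 3 0)], sign=+1
⇒ 4πI² = 252/1859
I = (+1)√(252/1859/(4π)) = 0.10386175

0.103862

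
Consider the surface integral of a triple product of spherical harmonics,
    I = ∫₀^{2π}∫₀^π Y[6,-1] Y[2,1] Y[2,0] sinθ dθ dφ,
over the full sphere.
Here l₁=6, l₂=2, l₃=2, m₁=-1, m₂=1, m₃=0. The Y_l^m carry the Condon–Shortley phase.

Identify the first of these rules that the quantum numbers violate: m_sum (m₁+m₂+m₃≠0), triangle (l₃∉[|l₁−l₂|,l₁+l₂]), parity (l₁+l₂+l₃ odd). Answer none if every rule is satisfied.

m₁+m₂+m₃ = -1 + 1 + 0 = 0  ✓
triangle: |6−2|=4 ≤ l₃=2 ≤ 6+2=8  ✗
parity: l₁+l₂+l₃ = 10 is even

triangle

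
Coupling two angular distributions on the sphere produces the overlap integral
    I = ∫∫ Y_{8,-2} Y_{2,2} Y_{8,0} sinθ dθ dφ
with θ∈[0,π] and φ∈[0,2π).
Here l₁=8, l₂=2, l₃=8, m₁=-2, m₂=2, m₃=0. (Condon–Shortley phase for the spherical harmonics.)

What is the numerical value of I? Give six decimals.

Rules hold: Σm=0, L=18 even, 6≤8≤10.
N = 17·5·17 = 1445
Δ = 2!·14!·2!/19! = 1/348840
Racah Σ t=0..2: t=0:+1/116121600 t=1:−1/25401600 t=2:+1/116121600 = -1/45158400
⇒ 3j(8 2 8; 0 0 0)² = 24/1615, sgn -1
Racah Σ t=2..2: t=2:+1/116121600 = 1/116121600
⇒ 3j(8 2 8; -2 2 0)² = 7/323, sgn +1
4πI² = N·(3j₀)²·(3jₘ)² = 168/361
I = -1·√(0.465374/4π) = -0.19244034

-0.192440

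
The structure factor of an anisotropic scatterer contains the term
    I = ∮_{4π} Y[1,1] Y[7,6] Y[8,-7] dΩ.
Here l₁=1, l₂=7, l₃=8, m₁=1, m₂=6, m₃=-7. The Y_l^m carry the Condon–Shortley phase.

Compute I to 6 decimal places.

Rules hold: Σm=0, L=16 even, 6≤8≤8.
N = 3·15·17 = 765
Δ = 0!·2!·14!/17! = 1/2040
Racah Σ t=0..0: t=0:+1/25401600 = 1/25401600
⇒ 3j(1 7 8; 0 0 0)² = 8/255, sgn +1
Racah Σ t=0..0: t=0:+1/12454041600 = 1/12454041600
⇒ 3j(1 7 8; 1 6 -7)² = 7/136, sgn -1
4πI² = N·(3j₀)²·(3jₘ)² = 21/17
I = -1·√(1.23529/4π) = -0.31353083

-0.313531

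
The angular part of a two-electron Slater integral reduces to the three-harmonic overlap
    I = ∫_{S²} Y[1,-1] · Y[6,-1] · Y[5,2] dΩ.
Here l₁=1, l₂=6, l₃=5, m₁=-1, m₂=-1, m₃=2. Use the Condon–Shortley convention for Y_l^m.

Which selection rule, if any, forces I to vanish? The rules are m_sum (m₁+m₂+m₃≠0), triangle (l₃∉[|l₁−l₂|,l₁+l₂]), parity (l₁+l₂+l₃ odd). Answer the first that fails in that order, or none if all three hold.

m₁+m₂+m₃ = -1 − 1 + 2 = 0  ✓
triangle: |1−6|=5 ≤ l₃=5 ≤ 1+6=7  ✓
parity: l₁+l₂+l₃ = 12 is even  ✓

none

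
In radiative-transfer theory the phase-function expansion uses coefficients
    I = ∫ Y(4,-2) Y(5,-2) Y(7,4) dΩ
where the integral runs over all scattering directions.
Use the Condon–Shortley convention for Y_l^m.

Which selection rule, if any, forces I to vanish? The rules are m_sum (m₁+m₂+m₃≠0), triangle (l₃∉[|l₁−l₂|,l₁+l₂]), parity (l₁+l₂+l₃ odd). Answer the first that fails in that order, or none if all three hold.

azimuthal sum: -2 − 2 + 4 = 0  ✓
1 ≤ 7 ≤ 9 (triangle on l)  ✓
L = 4 + 5 + 7 = 16 (even)  ✓

none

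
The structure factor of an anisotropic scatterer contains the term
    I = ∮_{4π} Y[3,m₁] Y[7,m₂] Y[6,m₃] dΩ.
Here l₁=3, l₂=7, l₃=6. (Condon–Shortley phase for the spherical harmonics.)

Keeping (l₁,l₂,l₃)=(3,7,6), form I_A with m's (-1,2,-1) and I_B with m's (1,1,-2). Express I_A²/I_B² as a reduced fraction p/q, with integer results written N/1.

Same 3,7,6: normalisation and zero-m 3j drop out of the ratio.
A: Δ: 4! 2! 10! / 17! → 1/2042040; sum: t=2:+1/241920 t=3:−1/103680 t=4:+1/691200 = -59/14515200; 3j²(3 7 6; -1 2 -1) = Δ·Π!·Σ² = 3481/340340  (sign +1)
B: Δ: 4! 2! 10! / 17! → 1/2042040; sum: t=0:+1/3870720 t=1:−1/181440 t=2:+1/138240 = 23/11612160; 3j²(3 7 6; 1 1 -2) = Δ·Π!·Σ² = 529/204204  (sign +1)
I_A²/I_B² = (3481/340340)/(529/204204) = 10443/2645

10443/2645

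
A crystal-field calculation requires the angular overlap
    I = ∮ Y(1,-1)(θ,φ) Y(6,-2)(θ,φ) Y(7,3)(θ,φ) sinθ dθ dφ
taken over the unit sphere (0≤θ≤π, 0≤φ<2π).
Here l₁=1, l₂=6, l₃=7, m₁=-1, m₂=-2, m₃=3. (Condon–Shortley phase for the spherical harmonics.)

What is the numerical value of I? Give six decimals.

m-sum 0 ✓  L=14 even ✓  5≤7≤7 ✓
Π(2lᵢ+1) = 3×13×15 = 585
triangle coeff Δ(1,6,7) = 1/1365
Σ_t [0,0]: t=0:+1/518400 = 1/518400
(3j)²=7/195 [(1 6 7; 0 0 0)], sign=-1
Σ_t [0,0]: t=0:+1/1935360 = 1/1935360
(3j)²=3/91 [(1 6 7; -1 -2 3)], sign=+1
⇒ 4πI² = 9/13
I = (-1)√(9/13/(4π)) = -0.23471705

-0.234717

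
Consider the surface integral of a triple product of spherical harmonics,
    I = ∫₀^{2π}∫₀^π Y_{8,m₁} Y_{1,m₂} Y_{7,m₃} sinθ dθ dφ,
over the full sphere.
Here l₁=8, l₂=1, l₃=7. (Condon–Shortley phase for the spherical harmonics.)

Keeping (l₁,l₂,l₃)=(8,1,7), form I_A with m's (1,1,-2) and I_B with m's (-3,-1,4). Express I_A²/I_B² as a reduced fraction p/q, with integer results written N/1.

Same 8,1,7: normalisation and zero-m 3j drop out of the ratio.
A: Δ: 2! 14! 0! / 17! → 1/2040; sum: t=2:+1/87091200 = 1/87091200; 3j²(8 1 7; 1 1 -2) = Δ·Π!·Σ² = 7/680  (sign -1)
B: Δ: 2! 14! 0! / 17! → 1/2040; sum: t=0:+1/479001600 = 1/479001600; 3j²(8 1 7; -3 -1 4) = Δ·Π!·Σ² = 1/204  (sign -1)
I_A²/I_B² = (7/680)/(1/204) = 21/10

21/10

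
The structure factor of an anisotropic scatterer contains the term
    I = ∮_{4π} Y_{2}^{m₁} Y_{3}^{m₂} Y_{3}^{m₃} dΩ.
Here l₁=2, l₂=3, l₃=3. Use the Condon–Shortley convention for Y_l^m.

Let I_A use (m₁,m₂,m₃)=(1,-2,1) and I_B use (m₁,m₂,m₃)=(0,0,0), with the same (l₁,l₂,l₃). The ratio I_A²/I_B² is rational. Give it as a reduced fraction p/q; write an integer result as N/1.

Same 2,3,3: normalisation and zero-m 3j drop out of the ratio.
A: Δ: 2! 2! 4! / 9! → 1/3780; sum: t=0:+1/12 t=1:−1/48 = 1/16; 3j²(2 3 3; 1 -2 1) = Δ·Π!·Σ² = 1/28  (sign +1)
B: Δ: 2! 2! 4! / 9! → 1/3780; sum: t=0:+1/24 t=1:−1/4 t=2:+1/24 = -1/6; 3j²(2 3 3; 0 0 0) = Δ·Π!·Σ² = 4/105  (sign +1)
I_A²/I_B² = (1/28)/(4/105) = 15/16

15/16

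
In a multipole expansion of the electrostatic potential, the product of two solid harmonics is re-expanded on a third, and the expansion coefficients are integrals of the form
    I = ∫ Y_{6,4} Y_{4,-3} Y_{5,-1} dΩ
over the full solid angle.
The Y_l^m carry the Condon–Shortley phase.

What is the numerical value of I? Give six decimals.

0.000000

l₁+l₂+l₃=15 is odd: 3j(l;000)=0 ⇒ I=0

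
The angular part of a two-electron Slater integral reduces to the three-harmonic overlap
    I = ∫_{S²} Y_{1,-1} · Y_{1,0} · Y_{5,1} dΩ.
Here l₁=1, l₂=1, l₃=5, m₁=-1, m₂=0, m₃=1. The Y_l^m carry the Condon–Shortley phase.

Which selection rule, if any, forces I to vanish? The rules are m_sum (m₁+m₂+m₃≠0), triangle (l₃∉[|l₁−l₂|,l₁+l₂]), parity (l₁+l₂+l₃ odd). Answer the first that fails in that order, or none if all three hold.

Σmᵢ = 0  ✓
l₃∈[|l₁−l₂|,l₁+l₂]=[0,2], have l₃=5  ✗
Σlᵢ = 7 ⇒ odd

triangle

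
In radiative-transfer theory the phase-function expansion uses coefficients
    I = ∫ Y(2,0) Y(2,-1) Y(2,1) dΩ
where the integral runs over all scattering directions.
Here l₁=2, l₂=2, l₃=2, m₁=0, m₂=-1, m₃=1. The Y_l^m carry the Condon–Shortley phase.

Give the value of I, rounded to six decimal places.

-0.090112

Rules hold: Σm=0, L=6 even, 0≤2≤4.
N = 5·5·5 = 125
Δ = 2!·2!·2!/7! = 1/630
Racah Σ t=0..2: t=0:+1/8 t=1:−1/1 t=2:+1/8 = -3/4
⇒ 3j(2 2 2; 0 0 0)² = 2/35, sgn -1
Racah Σ t=0..1: t=0:+1/4 t=1:−1/2 = -1/4
⇒ 3j(2 2 2; 0 -1 1)² = 1/70, sgn +1
4πI² = N·(3j₀)²·(3jₘ)² = 5/49
I = -1·√(0.102041/4π) = -0.09011188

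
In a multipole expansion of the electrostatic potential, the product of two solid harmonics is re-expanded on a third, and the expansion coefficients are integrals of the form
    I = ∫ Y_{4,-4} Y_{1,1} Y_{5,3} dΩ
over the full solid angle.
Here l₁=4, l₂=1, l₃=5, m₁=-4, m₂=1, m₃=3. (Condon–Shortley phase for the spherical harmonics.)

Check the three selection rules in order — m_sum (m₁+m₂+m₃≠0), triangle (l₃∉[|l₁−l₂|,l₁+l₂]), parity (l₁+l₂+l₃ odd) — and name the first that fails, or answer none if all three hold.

m₁+m₂+m₃ = -4 + 1 + 3 = 0  ✓
triangle: |4−1|=3 ≤ l₃=5 ≤ 4+1=5  ✓
parity: l₁+l₂+l₃ = 10 is even  ✓

none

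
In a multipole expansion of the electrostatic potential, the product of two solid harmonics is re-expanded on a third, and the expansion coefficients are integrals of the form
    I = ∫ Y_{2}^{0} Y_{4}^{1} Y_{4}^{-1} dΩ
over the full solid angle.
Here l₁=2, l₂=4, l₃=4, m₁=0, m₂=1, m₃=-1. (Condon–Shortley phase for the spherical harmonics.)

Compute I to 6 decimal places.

-0.139264

m-sum 0 ✓  L=10 even ✓  2≤4≤6 ✓
Π(2lᵢ+1) = 5×9×9 = 405
triangle coeff Δ(2,4,4) = 1/13860
Σ_t [0,2]: t=0:+1/192 t=1:−1/36 t=2:+1/192 = -5/288
(3j)²=20/693 [(2 4 4; 0 0 0)], sign=-1
Σ_t [0,2]: t=0:+1/480 t=1:−1/48 t=2:+1/144 = -17/1440
(3j)²=289/13860 [(2 4 4; 0 1 -1)], sign=+1
⇒ 4πI² = 1445/5929
I = (-1)√(1445/5929/(4π)) = -0.13926381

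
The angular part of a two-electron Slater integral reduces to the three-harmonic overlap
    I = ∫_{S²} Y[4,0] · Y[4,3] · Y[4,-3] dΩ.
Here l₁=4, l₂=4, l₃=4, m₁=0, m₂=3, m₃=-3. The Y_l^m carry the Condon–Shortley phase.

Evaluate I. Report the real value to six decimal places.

Checks pass: Σm=0; 12 even; l₃=4∈[0,8].
(2·4+1)(2·4+1)(2·4+1) = 729
Δ: 4! 4! 4! / 13! → 1/450450
sum: t=0:+1/13824 t=1:−1/216 t=2:+1/64 t=3:−1/216 t=4:+1/13824 = 5/768
3j²(4 4 4; 0 0 0) = Δ·Π!·Σ² = 18/1001  (sign +1)
sum: t=3:−1/864 t=4:+1/3456 = -1/1152
3j²(4 4 4; 0 3 -3) = Δ·Π!·Σ² = 7/286  (sign +1)
combine: 4πI² = 729·18/1001·7/286 = 6561/20449
take √, sign +1: I = 0.15978796

0.159788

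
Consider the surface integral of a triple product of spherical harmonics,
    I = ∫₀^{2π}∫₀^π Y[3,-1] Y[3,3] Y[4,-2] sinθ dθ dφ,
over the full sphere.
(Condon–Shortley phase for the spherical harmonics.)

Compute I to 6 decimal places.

-0.188451

Checks pass: Σm=0; 10 even; l₃=4∈[0,6].
(2·3+1)(2·3+1)(2·4+1) = 441
Δ: 2! 4! 4! / 11! → 1/34650
sum: t=0:+1/72 t=1:−1/16 t=2:+1/72 = -5/144
3j²(3 3 4; 0 0 0) = Δ·Π!·Σ² = 2/77  (sign -1)
sum: t=2:+1/192 = 1/192
3j²(3 3 4; -1 3 -2) = Δ·Π!·Σ² = 3/77  (sign +1)
combine: 4πI² = 441·2/77·3/77 = 54/121
take √, sign -1: I = -0.18845135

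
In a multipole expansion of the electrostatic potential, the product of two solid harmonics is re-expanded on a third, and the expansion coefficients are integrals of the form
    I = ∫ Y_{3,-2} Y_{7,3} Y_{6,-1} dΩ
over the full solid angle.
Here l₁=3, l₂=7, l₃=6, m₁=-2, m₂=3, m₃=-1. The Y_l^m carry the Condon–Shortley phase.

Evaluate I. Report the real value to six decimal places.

0.023482

Checks pass: Σm=0; 16 even; l₃=6∈[4,10].
(2·3+1)(2·7+1)(2·6+1) = 1365
Δ: 4! 2! 10! / 17! → 1/2042040
sum: t=1:−1/207360 t=2:+1/57600 t=3:−1/207360 = 1/129600
3j²(3 7 6; 0 0 0) = Δ·Π!·Σ² = 168/12155  (sign +1)
sum: t=3:−1/362880 t=4:+1/414720 = -1/2903040
3j²(3 7 6; -2 3 -1) = Δ·Π!·Σ² = 25/68068  (sign +1)
combine: 4πI² = 1365·168/12155·25/68068 = 3150/454597
take √, sign +1: I = 0.02348211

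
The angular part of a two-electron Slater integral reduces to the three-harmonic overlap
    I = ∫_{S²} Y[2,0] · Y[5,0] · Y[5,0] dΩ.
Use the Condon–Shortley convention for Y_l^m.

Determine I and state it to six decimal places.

0.161739

Checks pass: Σm=0; 12 even; l₃=5∈[3,7].
(2·2+1)(2·5+1)(2·5+1) = 605
Δ: 2! 2! 8! / 13! → 1/38610
sum: t=0:+1/2880 t=1:−1/576 t=2:+1/2880 = -1/960
3j²(2 5 5; 0 0 0) = Δ·Π!·Σ² = 10/429  (sign +1)
(m-triple is (0,0,0) — same symbol as above.)
combine: 4πI² = 605·10/429·10/429 = 500/1521
take √, sign +1: I = 0.16173926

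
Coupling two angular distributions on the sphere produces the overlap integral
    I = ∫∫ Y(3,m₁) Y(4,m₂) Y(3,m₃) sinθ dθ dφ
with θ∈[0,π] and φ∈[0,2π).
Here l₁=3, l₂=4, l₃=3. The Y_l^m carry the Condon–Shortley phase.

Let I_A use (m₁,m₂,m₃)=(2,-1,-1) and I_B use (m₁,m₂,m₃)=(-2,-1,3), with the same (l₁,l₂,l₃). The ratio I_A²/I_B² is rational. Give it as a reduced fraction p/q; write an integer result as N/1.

16/15

Shared (l₁,l₂,l₃)=(3,4,3): N and (l;000)² cancel in I_A²/I_B².
A: Δ = 4!·2!·4!/11! = 1/34650; Racah Σ t=0..1: t=0:+1/144 t=1:−1/48 = -1/72; ⇒ 3j(3 4 3; 2 -1 -1)² = 16/693, sgn -1
B: Δ = 4!·2!·4!/11! = 1/34650; Racah Σ t=3..3: t=3:−1/288 = -1/288; ⇒ 3j(3 4 3; -2 -1 3)² = 5/231, sgn -1
I_A²/I_B² = (16/693)/(5/231) = 16/15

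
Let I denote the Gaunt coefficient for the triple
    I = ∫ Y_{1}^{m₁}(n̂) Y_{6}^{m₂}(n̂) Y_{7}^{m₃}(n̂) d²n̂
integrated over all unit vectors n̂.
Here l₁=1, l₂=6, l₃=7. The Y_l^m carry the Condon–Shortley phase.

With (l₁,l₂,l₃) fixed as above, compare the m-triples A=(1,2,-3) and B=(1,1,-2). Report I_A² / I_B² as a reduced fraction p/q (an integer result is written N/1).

Shared (l₁,l₂,l₃)=(1,6,7): N and (l;000)² cancel in I_A²/I_B².
A: Δ = 0!·2!·12!/15! = 1/1365; Racah Σ t=0..0: t=0:+1/1935360 = 1/1935360; ⇒ 3j(1 6 7; 1 2 -3)² = 3/91, sgn +1
B: Δ = 0!·2!·12!/15! = 1/1365; Racah Σ t=0..0: t=0:+1/1209600 = 1/1209600; ⇒ 3j(1 6 7; 1 1 -2)² = 12/455, sgn -1
I_A²/I_B² = (3/91)/(12/455) = 5/4

5/4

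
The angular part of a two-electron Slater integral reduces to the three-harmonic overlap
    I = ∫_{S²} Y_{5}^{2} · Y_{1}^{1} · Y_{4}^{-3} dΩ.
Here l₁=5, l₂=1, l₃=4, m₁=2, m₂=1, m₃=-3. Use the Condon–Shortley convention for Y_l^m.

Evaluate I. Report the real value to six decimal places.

0.085055

m-sum 0 ✓  L=10 even ✓  4≤4≤6 ✓
Π(2lᵢ+1) = 11×3×9 = 297
triangle coeff Δ(5,1,4) = 1/495
Σ_t [1,1]: t=1:−1/576 = -1/576
(3j)²=5/99 [(5 1 4; 0 0 0)], sign=-1
Σ_t [2,2]: t=2:+1/10080 = 1/10080
(3j)²=1/165 [(5 1 4; 2 1 -3)], sign=-1
⇒ 4πI² = 1/11
I = (+1)√(1/11/(4π)) = 0.08505478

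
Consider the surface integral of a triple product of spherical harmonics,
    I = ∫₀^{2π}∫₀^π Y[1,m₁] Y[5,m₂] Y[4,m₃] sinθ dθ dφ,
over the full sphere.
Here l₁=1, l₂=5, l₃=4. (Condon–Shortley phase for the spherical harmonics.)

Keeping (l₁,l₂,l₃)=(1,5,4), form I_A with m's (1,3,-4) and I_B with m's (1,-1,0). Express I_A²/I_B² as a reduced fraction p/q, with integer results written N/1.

1/15

l's match ⇒ only the (l;m) 3-j factors differ between A and B.
A: triangle coeff Δ(1,5,4) = 1/495; Σ_t [0,0]: t=0:+1/80640 = 1/80640; (3j)²=1/495 [(1 5 4; 1 3 -4)], sign=+1
B: triangle coeff Δ(1,5,4) = 1/495; Σ_t [0,0]: t=0:+1/1152 = 1/1152; (3j)²=1/33 [(1 5 4; 1 -1 0)], sign=+1
I_A²/I_B² = (1/495)/(1/33) = 1/15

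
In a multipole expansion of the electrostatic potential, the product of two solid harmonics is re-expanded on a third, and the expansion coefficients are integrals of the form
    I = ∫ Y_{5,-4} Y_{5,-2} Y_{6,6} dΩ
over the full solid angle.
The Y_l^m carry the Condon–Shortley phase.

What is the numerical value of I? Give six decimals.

-0.161540

Rules hold: Σm=0, L=16 even, 0≤6≤10.
N = 11·11·13 = 1573
Δ = 4!·6!·6!/17! = 1/28588560
Racah Σ t=0..4: t=0:+1/345600 t=1:−1/13824 t=2:+1/5184 t=3:−1/13824 t=4:+1/345600 = 7/129600
⇒ 3j(5 5 6; 0 0 0)² = 80/7293, sgn +1
Racah Σ t=3..3: t=3:−1/3110400 = -1/3110400
⇒ 3j(5 5 6; -4 -2 6)² = 21/1105, sgn -1
4πI² = N·(3j₀)²·(3jₘ)² = 1232/3757
I = -1·√(0.327921/4π) = -0.16153991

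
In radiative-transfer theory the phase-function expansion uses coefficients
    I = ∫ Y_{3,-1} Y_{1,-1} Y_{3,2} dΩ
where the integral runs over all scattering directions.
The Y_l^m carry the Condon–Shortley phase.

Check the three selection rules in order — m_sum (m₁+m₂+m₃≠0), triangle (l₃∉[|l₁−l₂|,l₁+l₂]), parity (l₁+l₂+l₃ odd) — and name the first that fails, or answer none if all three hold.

parity

Σmᵢ = 0  ✓
l₃∈[|l₁−l₂|,l₁+l₂]=[2,4], have l₃=3  ✓
Σlᵢ = 7 ⇒ odd  ✗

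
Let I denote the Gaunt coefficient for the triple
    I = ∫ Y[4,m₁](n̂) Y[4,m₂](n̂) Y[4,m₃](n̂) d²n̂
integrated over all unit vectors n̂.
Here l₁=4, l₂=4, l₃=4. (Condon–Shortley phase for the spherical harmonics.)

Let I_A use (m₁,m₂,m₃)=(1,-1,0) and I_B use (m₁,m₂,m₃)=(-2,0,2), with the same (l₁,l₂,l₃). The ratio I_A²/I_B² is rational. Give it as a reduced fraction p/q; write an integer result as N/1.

Shared (l₁,l₂,l₃)=(4,4,4): N and (l;000)² cancel in I_A²/I_B².
A: Δ = 4!·4!·4!/13! = 1/450450; Racah Σ t=0..3: t=0:+1/864 t=1:−1/96 t=2:+1/144 t=3:−1/3456 = -1/384; ⇒ 3j(4 4 4; 1 -1 0)² = 9/2002, sgn -1
B: Δ = 4!·4!·4!/13! = 1/450450; Racah Σ t=2..4: t=2:+1/384 t=3:−1/216 t=4:+1/2304 = -11/6912; ⇒ 3j(4 4 4; -2 0 2)² = 11/1638, sgn -1
I_A²/I_B² = (9/2002)/(11/1638) = 81/121

81/121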